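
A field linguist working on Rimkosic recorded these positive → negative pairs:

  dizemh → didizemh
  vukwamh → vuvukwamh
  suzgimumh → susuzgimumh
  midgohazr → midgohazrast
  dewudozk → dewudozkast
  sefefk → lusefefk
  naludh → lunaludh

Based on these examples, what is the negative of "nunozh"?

dewudozk and sefefk both end in -k yet inflect differently (dewudozkast, lusefefk), so the final letter is not what conditions the rule; the second-to-last letter is.
"nunozh" has second-to-last letter 'z'. The stems whose second-to-last letter is 'z' (midgohazr → midgohazrast, dewudozk → dewudozkast) add -ast.
So nunozh → nunozhast.

nunozhast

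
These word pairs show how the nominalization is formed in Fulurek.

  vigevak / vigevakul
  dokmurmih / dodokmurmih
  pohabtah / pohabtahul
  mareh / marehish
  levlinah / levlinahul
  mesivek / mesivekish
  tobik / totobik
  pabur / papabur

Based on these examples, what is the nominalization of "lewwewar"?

"lewwewar" has last vowel 'a'. The stems whose last vowel is 'a' (levlinah → levlinahul, pohabtah → pohabtahul, vigevak → vigevakul) add -ul.
So lewwewar → lewwewarul.

lewwewarul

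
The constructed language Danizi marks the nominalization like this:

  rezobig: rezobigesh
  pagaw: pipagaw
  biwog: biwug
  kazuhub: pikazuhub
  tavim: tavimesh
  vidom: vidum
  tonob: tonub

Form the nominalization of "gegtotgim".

"gegtotgim" has last vowel 'i'. The stems whose last vowel is 'i' (rezobig → rezobigesh, tavim → tavimesh) add -esh.
So gegtotgim → gegtotgimesh.

gegtotgimesh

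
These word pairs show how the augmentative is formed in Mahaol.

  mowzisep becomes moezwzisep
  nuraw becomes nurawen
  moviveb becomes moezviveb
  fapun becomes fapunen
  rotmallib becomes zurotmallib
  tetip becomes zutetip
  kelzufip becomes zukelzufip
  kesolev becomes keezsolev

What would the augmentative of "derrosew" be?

"derrosew" has last vowel 'e'. The stems whose last vowel is 'e' (kesolev → keezsolev, moviveb → moezviveb, mowzisep → moezwzisep) insert -ez- after the first vowel.
The other patterns: stems whose last vowel is 'i' add the prefix zu-; stems whose last vowel is 'a' or 'u' add -en.
So derrosew → deezrrosew.

deezrrosew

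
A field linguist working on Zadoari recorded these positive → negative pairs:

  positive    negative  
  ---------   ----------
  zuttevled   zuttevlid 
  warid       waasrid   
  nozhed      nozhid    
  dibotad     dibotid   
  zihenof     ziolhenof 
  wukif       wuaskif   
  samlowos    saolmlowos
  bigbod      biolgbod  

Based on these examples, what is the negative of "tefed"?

tefid

wukif and zihenof both end in -f yet inflect differently (wuaskif, ziolhenof), so the final letter is not what conditions the rule; the last vowel is.
"tefed" has last vowel 'e'. The stems whose last vowel is 'e' (nozhed → nozhid, zuttevled → zuttevlid) change the last vowel to 'i'.
The other patterns: stems whose last vowel is 'i' insert -as- after the first vowel; stems whose last vowel is 'o' insert -ol- after the first vowel.
So tefed → tefid.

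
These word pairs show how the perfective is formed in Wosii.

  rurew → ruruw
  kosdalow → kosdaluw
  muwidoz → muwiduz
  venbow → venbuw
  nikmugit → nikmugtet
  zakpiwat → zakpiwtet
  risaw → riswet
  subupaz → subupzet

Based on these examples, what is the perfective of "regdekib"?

muwidoz and subupaz both end in -z yet inflect differently (muwiduz, subupzet), so the final letter is not what conditions the rule; the last vowel is.
"regdekib" has last vowel 'i'. The one such stem in the data (nikmugit → nikmugtet) deletes the last vowel and adds -et (as do zakpiwat, subupaz), so the same rule applies.
So regdekib → regdekbet.

regdekbet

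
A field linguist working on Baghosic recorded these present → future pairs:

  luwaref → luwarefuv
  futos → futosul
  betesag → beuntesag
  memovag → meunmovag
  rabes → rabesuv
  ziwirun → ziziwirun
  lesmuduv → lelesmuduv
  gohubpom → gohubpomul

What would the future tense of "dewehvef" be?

"dewehvef" has last vowel 'e'. The stems whose last vowel is 'e' (luwaref → luwarefuv, rabes → rabesuv) add -uv.
So dewehvef → dewehvefuv.

dewehvefuv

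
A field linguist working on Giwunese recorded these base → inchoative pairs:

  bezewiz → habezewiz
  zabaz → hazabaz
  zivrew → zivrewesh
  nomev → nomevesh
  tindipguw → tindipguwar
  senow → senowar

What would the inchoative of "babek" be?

babekesh

zivrew and tindipguw both end in -w yet inflect differently (zivrewesh, tindipguwar), so the final letter is not what conditions the rule; the last vowel is.
"babek" has last vowel 'e'. The stems whose last vowel is 'e' (zivrew → zivrewesh, nomev → nomevesh) add -esh.
So babek → babekesh.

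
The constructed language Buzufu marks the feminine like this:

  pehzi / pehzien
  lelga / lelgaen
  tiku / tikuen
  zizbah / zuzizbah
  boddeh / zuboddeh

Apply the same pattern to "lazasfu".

zizbah and lelga both have last vowel 'a' yet inflect differently (zuzizbah, lelgaen), so the last vowel is not what conditions the rule; whether the stem ends in a vowel or a consonant is.
"lazasfu" ends in a vowel. The stems ending in a vowel (lelga → lelgaen, pehzi → pehzien, tiku → tikuen) add -en.
So lazasfu → lazasfuen.

lazasfuen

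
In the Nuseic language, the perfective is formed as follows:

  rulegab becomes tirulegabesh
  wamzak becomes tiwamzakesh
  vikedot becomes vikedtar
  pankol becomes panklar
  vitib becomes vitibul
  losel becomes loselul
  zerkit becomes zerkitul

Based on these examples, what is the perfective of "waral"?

tiwaralesh

rulegab and vitib both end in -b yet inflect differently (tirulegabesh, vitibul), so the final letter is not what conditions the rule; the last vowel is.
"waral" has last vowel 'a'. The stems whose last vowel is 'a' (rulegab → tirulegabesh, wamzak → tiwamzakesh) add ti- … -esh around the stem.
The other patterns: stems whose last vowel is 'o' delete the last vowel and add -ar; stems whose last vowel is 'e' or 'i' add -ul.
So waral → tiwaralesh.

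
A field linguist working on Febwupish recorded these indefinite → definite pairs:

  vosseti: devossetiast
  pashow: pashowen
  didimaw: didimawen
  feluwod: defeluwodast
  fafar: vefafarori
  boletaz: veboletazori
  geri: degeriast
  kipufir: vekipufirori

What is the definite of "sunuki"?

desunukiast

pashow and feluwod both have last vowel 'o' yet inflect differently (pashowen, defeluwodast), so the last vowel is not what conditions the rule; the final letter is.
"sunuki" ends in -i. The stems ending in -i (geri → degeriast, vosseti → devossetiast) add de- … -ast around the stem.
So sunuki → desunukiast.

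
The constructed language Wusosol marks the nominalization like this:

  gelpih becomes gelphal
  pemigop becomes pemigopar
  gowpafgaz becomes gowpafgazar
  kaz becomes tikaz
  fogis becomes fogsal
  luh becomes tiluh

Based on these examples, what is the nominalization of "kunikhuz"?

"kunikhuz" has 3 vowels. The stems with 3 vowels (gowpafgaz → gowpafgazar, pemigop → pemigopar) add -ar.
The other patterns: stems with 1 vowel add the prefix ti-; stems with 2 vowels delete the last vowel and add -al.
So kunikhuz → kunikhuzar.

kunikhuzar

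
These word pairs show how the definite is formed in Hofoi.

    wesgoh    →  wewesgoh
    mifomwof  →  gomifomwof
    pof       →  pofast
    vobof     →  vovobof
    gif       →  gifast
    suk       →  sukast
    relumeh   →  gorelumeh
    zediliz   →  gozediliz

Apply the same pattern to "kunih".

"kunih" has 2 vowels. The stems with 2 vowels (wesgoh → wewesgoh, vobof → vovobof) repeat the first consonant+vowel as a prefix.
So kunih → kukunih.

kukunih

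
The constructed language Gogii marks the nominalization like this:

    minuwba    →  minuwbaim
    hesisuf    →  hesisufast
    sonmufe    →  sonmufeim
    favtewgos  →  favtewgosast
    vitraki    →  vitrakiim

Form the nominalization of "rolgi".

"rolgi" ends in a vowel. The stems ending in a vowel (vitraki → vitrakiim, sonmufe → sonmufeim, minuwba → minuwbaim) add -im.
So rolgi → rolgiim.

rolgiim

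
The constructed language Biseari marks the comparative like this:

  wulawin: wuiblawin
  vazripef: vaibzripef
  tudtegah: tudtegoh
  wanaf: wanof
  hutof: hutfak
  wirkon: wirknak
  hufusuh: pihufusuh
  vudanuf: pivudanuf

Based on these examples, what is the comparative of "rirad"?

vazripef and wanaf both end in -f yet inflect differently (vaibzripef, wanof), so the final letter is not what conditions the rule; the last vowel is.
"rirad" has last vowel 'a'. The stems whose last vowel is 'a' (tudtegah → tudtegoh, wanaf → wanof) change the last vowel to 'o'.
So rirad → rirod.

rirod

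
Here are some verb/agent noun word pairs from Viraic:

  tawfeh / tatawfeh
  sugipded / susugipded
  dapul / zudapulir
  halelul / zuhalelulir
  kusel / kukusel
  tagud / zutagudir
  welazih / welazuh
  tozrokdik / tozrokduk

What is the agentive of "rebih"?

rebuh

"rebih" has last vowel 'i'. The stems whose last vowel is 'i' (tozrokdik → tozrokduk, welazih → welazuh) change the last vowel to 'u'.
The other patterns: stems whose last vowel is 'e' repeat the first consonant+vowel as a prefix; stems whose last vowel is 'u' add zu- … -ir around the stem.
So rebih → rebuh.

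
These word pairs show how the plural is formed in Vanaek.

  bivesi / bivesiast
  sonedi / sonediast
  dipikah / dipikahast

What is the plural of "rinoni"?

rinoniast

Every pair shown (bivesi → bivesiast, sonedi → sonediast, dipikah → dipikahast) follows the same rule: add -ast.
So rinoni → rinoniast.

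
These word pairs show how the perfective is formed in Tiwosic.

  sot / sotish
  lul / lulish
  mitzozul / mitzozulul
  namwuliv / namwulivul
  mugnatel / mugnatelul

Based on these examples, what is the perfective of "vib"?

vibish

lul and mitzozul both end in -l yet inflect differently (lulish, mitzozulul), so the final letter is not what conditions the rule; the number of vowels is.
"vib" has 1 vowel. The stems with 1 vowel (sot → sotish, lul → lulish) add -ish.
The other pattern: stems with 3 vowels add -ul.
So vib → vibish.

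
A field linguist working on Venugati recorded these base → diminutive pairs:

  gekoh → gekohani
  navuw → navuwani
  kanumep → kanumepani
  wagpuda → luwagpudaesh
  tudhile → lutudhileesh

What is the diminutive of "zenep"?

zenepani

kanumep and tudhile both have last vowel 'e' yet inflect differently (kanumepani, lutudhileesh), so the last vowel is not what conditions the rule; whether the stem ends in a vowel or a consonant is.
"zenep" ends in a consonant. The stems ending in a consonant (gekoh → gekohani, navuw → navuwani, kanumep → kanumepani) add -ani.
The other pattern: stems ending in a vowel add lu- … -esh around the stem.
So zenep → zenepani.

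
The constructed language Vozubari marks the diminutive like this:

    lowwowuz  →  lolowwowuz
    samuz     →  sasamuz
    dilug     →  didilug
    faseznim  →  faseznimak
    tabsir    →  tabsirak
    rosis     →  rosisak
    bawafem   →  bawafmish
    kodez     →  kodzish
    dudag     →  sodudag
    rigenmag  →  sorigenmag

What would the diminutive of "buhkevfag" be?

faseznim and bawafem both end in -m yet inflect differently (faseznimak, bawafmish), so the final letter is not what conditions the rule; the last vowel is.
"buhkevfag" has last vowel 'a'. The stems whose last vowel is 'a' (dudag → sodudag, rigenmag → sorigenmag) add the prefix so-.
The other patterns: stems whose last vowel is 'u' repeat the first consonant+vowel as a prefix; stems whose last vowel is 'i' add -ak; stems whose last vowel is 'e' delete the last vowel and add -ish.
So buhkevfag → sobuhkevfag.

sobuhkevfag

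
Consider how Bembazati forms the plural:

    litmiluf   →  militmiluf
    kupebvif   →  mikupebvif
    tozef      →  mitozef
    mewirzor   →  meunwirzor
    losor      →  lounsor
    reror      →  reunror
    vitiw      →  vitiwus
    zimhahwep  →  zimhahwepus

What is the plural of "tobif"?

mitobif

kupebvif and vitiw both have last vowel 'i' yet inflect differently (mikupebvif, vitiwus), so the last vowel is not what conditions the rule; the final letter is.
"tobif" ends in -f. The stems ending in -f (litmiluf → militmiluf, kupebvif → mikupebvif, tozef → mitozef) add the prefix mi-.
The other patterns: stems ending in -r insert -un- after the first vowel; stems ending in -p or -w add -us.
So tobif → mitobif.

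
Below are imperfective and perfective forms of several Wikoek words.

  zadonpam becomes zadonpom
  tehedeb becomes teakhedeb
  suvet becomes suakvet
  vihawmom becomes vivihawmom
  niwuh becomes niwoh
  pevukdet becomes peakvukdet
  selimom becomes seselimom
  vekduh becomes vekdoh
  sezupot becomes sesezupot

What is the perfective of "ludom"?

luludom

sezupot and pevukdet both end in -t yet inflect differently (sesezupot, peakvukdet), so the final letter is not what conditions the rule; the last vowel is.
"ludom" has last vowel 'o'. The stems whose last vowel is 'o' (vihawmom → vivihawmom, selimom → seselimom, sezupot → sesezupot) repeat the first consonant+vowel as a prefix.
The other patterns: stems whose last vowel is 'e' insert -ak- after the first vowel; stems whose last vowel is 'a' or 'u' change the last vowel to 'o'.
So ludom → luludom.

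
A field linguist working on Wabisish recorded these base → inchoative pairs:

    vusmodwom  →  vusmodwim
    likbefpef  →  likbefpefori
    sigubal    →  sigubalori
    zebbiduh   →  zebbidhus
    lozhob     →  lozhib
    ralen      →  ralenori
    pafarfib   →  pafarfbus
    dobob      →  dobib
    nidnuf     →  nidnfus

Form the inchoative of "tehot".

tehit

lozhob and pafarfib both end in -b yet inflect differently (lozhib, pafarfbus), so the final letter is not what conditions the rule; the last vowel is.
"tehot" has last vowel 'o'. The stems whose last vowel is 'o' (lozhob → lozhib, vusmodwom → vusmodwim, dobob → dobib) change the last vowel to 'i'.
So tehot → tehit.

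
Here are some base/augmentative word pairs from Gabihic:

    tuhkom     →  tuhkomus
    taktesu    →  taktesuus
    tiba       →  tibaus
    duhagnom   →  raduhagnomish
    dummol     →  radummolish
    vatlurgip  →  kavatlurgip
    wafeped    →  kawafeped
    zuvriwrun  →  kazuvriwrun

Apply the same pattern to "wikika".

"wikika" begins with w-. The one such stem in the data (wafeped → kawafeped) adds the prefix ka-, so the same rule applies.
The other patterns: stems beginning with t- add -us; stems beginning with d- add ra- … -ish around the stem.
So wikika → kawikika.

kawikika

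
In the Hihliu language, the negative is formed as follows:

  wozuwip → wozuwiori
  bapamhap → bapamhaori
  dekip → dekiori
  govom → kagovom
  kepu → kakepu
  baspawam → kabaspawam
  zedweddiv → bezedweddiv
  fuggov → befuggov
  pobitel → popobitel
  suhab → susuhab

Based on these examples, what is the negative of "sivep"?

siveori

bapamhap and baspawam both have last vowel 'a' yet inflect differently (bapamhaori, kabaspawam), so the last vowel is not what conditions the rule; the final letter is.
"sivep" ends in -p. The stems ending in -p (wozuwip → wozuwiori, bapamhap → bapamhaori, dekip → dekiori) drop the final letter and add -ori.
The other patterns: stems ending in -m or -u add the prefix ka-; stems ending in -v add the prefix be-; stems ending in -b or -l repeat the first consonant+vowel as a prefix.
So sivep → siveori.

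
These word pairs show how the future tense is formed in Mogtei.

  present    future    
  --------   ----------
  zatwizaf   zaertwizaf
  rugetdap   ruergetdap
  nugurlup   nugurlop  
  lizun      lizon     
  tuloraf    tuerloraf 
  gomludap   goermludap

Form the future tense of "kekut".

kekot

gomludap and nugurlup both end in -p yet inflect differently (goermludap, nugurlop), so the final letter is not what conditions the rule; the last vowel is.
"kekut" has last vowel 'u'. The stems whose last vowel is 'u' (lizun → lizon, nugurlup → nugurlop) change the last vowel to 'o'.
The other pattern: stems whose last vowel is 'a' insert -er- after the first vowel.
So kekut → kekot.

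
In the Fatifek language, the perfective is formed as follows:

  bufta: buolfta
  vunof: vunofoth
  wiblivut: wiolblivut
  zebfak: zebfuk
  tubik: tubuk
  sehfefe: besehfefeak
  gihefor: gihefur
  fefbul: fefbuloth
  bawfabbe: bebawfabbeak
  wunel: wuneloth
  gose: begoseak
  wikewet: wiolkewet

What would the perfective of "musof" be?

wikewet and bawfabbe both have last vowel 'e' yet inflect differently (wiolkewet, bebawfabbeak), so the last vowel is not what conditions the rule; the final letter is.
"musof" ends in -f. The one such stem in the data (vunof → vunofoth) adds -oth, so the same rule applies.
The other patterns: stems ending in -a or -t insert -ol- after the first vowel; stems ending in -e add be- … -ak around the stem; stems ending in -k or -r change the last vowel to 'u'.
So musof → musofoth.

musofoth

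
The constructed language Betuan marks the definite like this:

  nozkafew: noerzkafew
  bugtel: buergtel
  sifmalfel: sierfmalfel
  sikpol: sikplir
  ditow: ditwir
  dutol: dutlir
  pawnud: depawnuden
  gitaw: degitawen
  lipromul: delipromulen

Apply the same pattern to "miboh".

mibhir

"miboh" has last vowel 'o'. The stems whose last vowel is 'o' (sikpol → sikplir, ditow → ditwir, dutol → dutlir) delete the last vowel and add -ir.
So miboh → mibhir.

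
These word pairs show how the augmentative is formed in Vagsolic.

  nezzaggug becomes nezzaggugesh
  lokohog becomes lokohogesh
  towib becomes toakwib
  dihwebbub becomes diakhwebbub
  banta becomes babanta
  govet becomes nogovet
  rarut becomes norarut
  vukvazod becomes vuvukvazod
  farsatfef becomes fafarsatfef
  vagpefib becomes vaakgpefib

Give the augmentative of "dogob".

"dogob" ends in -b. The stems ending in -b (towib → toakwib, dihwebbub → diakhwebbub, vagpefib → vaakgpefib) insert -ak- after the first vowel.
So dogob → doakgob.

doakgob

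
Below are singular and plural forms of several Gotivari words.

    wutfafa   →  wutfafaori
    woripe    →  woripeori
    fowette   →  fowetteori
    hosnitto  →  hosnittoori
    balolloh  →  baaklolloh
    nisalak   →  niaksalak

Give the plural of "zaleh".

hosnitto and balolloh both have last vowel 'o' yet inflect differently (hosnittoori, baaklolloh), so the last vowel is not what conditions the rule; whether the stem ends in a vowel or a consonant is.
"zaleh" ends in a consonant. The stems ending in a consonant (balolloh → baaklolloh, nisalak → niaksalak) insert -ak- after the first vowel.
So zaleh → zaakleh.

zaakleh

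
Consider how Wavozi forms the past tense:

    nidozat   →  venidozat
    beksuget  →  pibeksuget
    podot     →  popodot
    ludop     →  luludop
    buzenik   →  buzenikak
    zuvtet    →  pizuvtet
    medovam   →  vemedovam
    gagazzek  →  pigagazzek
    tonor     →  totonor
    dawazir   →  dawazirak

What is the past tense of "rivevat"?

verivevat

zuvtet and nidozat both end in -t yet inflect differently (pizuvtet, venidozat), so the final letter is not what conditions the rule; the last vowel is.
"rivevat" has last vowel 'a'. The stems whose last vowel is 'a' (nidozat → venidozat, medovam → vemedovam) add the prefix ve-.
The other patterns: stems whose last vowel is 'e' add the prefix pi-; stems whose last vowel is 'o' repeat the first consonant+vowel as a prefix; stems whose last vowel is 'i' add -ak.
So rivevat → verivevat.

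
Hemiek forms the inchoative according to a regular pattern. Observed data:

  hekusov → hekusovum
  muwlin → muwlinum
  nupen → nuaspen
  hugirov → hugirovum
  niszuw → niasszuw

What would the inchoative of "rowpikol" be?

nupen and muwlin both end in -n yet inflect differently (nuaspen, muwlinum), so the final letter is not what conditions the rule; the last vowel is.
"rowpikol" has last vowel 'o'. The stems whose last vowel is 'o' (hugirov → hugirovum, hekusov → hekusovum) add -um.
The other pattern: stems whose last vowel is 'e' or 'u' insert -as- after the first vowel.
So rowpikol → rowpikolum.

rowpikolum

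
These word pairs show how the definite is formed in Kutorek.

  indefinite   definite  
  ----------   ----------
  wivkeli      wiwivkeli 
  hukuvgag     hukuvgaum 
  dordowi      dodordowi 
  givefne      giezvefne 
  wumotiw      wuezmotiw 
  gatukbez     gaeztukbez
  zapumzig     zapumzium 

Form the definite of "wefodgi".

wewefodgi

zapumzig and wivkeli both have last vowel 'i' yet inflect differently (zapumzium, wiwivkeli), so the last vowel is not what conditions the rule; the final letter is.
"wefodgi" ends in -i. The stems ending in -i (wivkeli → wiwivkeli, dordowi → dodordowi) repeat the first consonant+vowel as a prefix.
The other patterns: stems ending in -g drop the final letter and add -um; stems ending in -e, -w or -z insert -ez- after the first vowel.
So wefodgi → wewefodgi.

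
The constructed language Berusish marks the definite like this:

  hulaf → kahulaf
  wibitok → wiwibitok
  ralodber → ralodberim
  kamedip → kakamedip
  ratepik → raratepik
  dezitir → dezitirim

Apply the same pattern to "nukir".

dezitir and ratepik both have last vowel 'i' yet inflect differently (dezitirim, raratepik), so the last vowel is not what conditions the rule; the final letter is.
"nukir" ends in -r. The stems ending in -r (dezitir → dezitirim, ralodber → ralodberim) add -im.
The other patterns: stems ending in -k repeat the first consonant+vowel as a prefix; stems ending in -f or -p add the prefix ka-.
So nukir → nukirim.

nukirim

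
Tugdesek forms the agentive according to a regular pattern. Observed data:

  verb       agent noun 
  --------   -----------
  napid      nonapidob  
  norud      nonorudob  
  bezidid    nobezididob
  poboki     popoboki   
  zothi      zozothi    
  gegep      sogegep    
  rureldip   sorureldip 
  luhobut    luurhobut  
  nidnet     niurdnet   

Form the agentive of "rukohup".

napid and poboki both have last vowel 'i' yet inflect differently (nonapidob, popoboki), so the last vowel is not what conditions the rule; the final letter is.
"rukohup" ends in -p. The stems ending in -p (gegep → sogegep, rureldip → sorureldip) add the prefix so-.
So rukohup → sorukohup.

sorukohup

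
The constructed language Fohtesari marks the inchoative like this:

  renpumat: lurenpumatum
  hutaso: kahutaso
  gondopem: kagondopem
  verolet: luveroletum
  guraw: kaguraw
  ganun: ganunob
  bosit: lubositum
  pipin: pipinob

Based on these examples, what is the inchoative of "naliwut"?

lunaliwutum

"naliwut" ends in -t. The stems ending in -t (bosit → lubositum, verolet → luveroletum, renpumat → lurenpumatum) add lu- … -um around the stem.
The other patterns: stems ending in -n add -ob; stems ending in -m, -o or -w add the prefix ka-.
So naliwut → lunaliwutum.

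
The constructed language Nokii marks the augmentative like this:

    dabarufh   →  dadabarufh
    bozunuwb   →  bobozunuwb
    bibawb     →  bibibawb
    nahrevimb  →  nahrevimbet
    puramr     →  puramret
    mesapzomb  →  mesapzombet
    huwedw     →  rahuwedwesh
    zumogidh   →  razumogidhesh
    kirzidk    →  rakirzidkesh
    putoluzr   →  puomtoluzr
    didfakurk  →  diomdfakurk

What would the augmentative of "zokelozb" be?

zoomkelozb

bozunuwb and nahrevimb both end in -b yet inflect differently (bobozunuwb, nahrevimbet), so the final letter is not what conditions the rule; the second-to-last letter is.
"zokelozb" has second-to-last letter 'z'. The one such stem in the data (putoluzr → puomtoluzr) inserts -om- after the first vowel (as does didfakurk), so the same rule applies.
So zokelozb → zoomkelozb.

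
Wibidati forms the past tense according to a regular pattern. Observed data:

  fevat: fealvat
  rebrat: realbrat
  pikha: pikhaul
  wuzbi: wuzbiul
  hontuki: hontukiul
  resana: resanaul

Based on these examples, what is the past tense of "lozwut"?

loalzwut

fevat and pikha both have last vowel 'a' yet inflect differently (fealvat, pikhaul), so the last vowel is not what conditions the rule; the final letter is.
"lozwut" ends in -t. The stems ending in -t (fevat → fealvat, rebrat → realbrat) insert -al- after the first vowel.
So lozwut → loalzwut.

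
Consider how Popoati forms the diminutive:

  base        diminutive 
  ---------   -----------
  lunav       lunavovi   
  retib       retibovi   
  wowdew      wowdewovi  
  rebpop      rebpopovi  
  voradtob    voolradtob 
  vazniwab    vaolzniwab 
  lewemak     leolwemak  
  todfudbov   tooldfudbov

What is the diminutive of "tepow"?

tepowovi

retib and voradtob both end in -b yet inflect differently (retibovi, voolradtob), so the final letter is not what conditions the rule; the number of vowels is.
"tepow" has 2 vowels. The stems with 2 vowels (lunav → lunavovi, retib → retibovi, wowdew → wowdewovi) add -ovi.
So tepow → tepowovi.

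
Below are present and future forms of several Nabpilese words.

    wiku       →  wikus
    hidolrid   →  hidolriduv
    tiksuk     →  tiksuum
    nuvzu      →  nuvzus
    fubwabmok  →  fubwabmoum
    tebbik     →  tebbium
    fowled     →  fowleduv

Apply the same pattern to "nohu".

nohus

tiksuk and wiku both have last vowel 'u' yet inflect differently (tiksuum, wikus), so the last vowel is not what conditions the rule; the final letter is.
"nohu" ends in -u. The stems ending in -u (wiku → wikus, nuvzu → nuvzus) drop the final letter and add -us.
So nohu → nohus.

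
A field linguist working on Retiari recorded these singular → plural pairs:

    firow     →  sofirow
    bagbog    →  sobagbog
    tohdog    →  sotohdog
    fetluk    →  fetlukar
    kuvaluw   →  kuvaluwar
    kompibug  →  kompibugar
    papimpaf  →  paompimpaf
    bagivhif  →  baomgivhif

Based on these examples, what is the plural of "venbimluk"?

"venbimluk" has last vowel 'u'. The stems whose last vowel is 'u' (fetluk → fetlukar, kuvaluw → kuvaluwar, kompibug → kompibugar) add -ar.
So venbimluk → venbimlukar.

venbimlukar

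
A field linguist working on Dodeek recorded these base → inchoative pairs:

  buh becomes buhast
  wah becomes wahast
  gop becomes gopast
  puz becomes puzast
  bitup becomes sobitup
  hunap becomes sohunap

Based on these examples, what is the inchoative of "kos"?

"kos" has 1 vowel. The stems with 1 vowel (buh → buhast, wah → wahast, gop → gopast) add -ast.
The other pattern: stems with 2 vowels add the prefix so-.
So kos → kosast.

kosast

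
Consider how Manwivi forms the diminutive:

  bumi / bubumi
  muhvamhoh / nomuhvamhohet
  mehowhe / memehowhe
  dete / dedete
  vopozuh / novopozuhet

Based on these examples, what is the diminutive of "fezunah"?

nofezunahet

mehowhe and muhvamhoh both begin with m- yet inflect differently (memehowhe, nomuhvamhohet), so the first letter is not what conditions the rule; whether the stem ends in a vowel or a consonant is.
"fezunah" ends in a consonant. The stems ending in a consonant (muhvamhoh → nomuhvamhohet, vopozuh → novopozuhet) add no- … -et around the stem.
The other pattern: stems ending in a vowel repeat the first consonant+vowel as a prefix.
So fezunah → nofezunahet.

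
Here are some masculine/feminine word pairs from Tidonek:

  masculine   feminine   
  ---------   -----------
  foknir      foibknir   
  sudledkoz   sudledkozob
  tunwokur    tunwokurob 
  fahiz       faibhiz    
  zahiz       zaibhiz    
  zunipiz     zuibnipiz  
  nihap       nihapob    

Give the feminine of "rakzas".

rakzasob

fahiz and sudledkoz both end in -z yet inflect differently (faibhiz, sudledkozob), so the final letter is not what conditions the rule; the last vowel is.
"rakzas" has last vowel 'a'. The one such stem in the data (nihap → nihapob) adds -ob, so the same rule applies.
The other pattern: stems whose last vowel is 'i' insert -ib- after the first vowel.
So rakzas → rakzasob.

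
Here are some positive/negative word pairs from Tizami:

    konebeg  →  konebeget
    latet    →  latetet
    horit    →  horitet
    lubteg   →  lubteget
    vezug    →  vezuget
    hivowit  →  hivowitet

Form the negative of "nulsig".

Every pair shown (konebeg → konebeget, latet → latetet, horit → horitet, …) follows the same rule: add -et.
So nulsig → nulsiget.

nulsiget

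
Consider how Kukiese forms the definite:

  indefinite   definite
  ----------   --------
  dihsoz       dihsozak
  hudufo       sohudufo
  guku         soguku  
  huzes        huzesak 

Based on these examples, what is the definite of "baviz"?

dihsoz and hudufo both have last vowel 'o' yet inflect differently (dihsozak, sohudufo), so the last vowel is not what conditions the rule; whether the stem ends in a vowel or a consonant is.
"baviz" ends in a consonant. The stems ending in a consonant (dihsoz → dihsozak, huzes → huzesak) add -ak.
The other pattern: stems ending in a vowel add the prefix so-.
So baviz → bavizak.

bavizak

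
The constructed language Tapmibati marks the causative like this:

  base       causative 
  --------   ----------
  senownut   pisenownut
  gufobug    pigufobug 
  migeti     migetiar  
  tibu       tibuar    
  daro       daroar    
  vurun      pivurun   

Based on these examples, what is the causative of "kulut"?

tibu and vurun both have last vowel 'u' yet inflect differently (tibuar, pivurun), so the last vowel is not what conditions the rule; whether the stem ends in a vowel or a consonant is.
"kulut" ends in a consonant. The stems ending in a consonant (vurun → pivurun, gufobug → pigufobug, senownut → pisenownut) add the prefix pi-.
The other pattern: stems ending in a vowel add -ar.
So kulut → pikulut.

pikulut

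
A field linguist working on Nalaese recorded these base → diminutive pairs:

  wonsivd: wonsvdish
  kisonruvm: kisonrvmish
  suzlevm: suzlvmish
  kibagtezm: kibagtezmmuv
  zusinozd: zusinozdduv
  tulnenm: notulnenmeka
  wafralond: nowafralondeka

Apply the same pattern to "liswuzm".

liswuzmmuv

kisonruvm and kibagtezm both end in -m yet inflect differently (kisonrvmish, kibagtezmmuv), so the final letter is not what conditions the rule; the second-to-last letter is.
"liswuzm" has second-to-last letter 'z'. The stems whose second-to-last letter is 'z' (kibagtezm → kibagtezmmuv, zusinozd → zusinozdduv) double the final consonant and add -uv.
The other patterns: stems whose second-to-last letter is 'v' delete the last vowel and add -ish; stems whose second-to-last letter is 'n' add no- … -eka around the stem.
So liswuzm → liswuzmmuv.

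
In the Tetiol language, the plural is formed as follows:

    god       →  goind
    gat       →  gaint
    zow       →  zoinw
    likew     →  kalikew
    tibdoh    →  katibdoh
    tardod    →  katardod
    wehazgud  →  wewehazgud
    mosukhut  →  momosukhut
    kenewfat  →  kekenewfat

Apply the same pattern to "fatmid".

zow and likew both end in -w yet inflect differently (zoinw, kalikew), so the final letter is not what conditions the rule; the number of vowels is.
"fatmid" has 2 vowels. The stems with 2 vowels (likew → kalikew, tibdoh → katibdoh, tardod → katardod) add the prefix ka-.
So fatmid → kafatmid.

kafatmid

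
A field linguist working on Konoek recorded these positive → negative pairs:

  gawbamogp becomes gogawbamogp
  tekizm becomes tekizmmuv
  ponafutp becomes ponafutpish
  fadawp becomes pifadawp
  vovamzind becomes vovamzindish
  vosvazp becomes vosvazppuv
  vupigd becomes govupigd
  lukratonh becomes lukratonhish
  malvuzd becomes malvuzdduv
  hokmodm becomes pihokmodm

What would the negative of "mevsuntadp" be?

pimevsuntadp

vosvazp and gawbamogp both end in -p yet inflect differently (vosvazppuv, gogawbamogp), so the final letter is not what conditions the rule; the second-to-last letter is.
"mevsuntadp" has second-to-last letter 'd'. The one such stem in the data (hokmodm → pihokmodm) adds the prefix pi-, so the same rule applies.
So mevsuntadp → pimevsuntadp.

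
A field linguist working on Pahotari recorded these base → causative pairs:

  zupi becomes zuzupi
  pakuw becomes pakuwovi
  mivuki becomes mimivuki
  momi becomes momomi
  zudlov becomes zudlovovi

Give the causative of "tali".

"tali" ends in -i. The stems ending in -i (zupi → zuzupi, mivuki → mimivuki, momi → momomi) repeat the first consonant+vowel as a prefix.
So tali → tatali.

tatali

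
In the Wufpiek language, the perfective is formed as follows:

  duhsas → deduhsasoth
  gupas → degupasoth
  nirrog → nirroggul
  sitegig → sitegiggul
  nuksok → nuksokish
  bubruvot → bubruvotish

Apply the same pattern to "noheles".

denohelesoth

"noheles" ends in -s. The stems ending in -s (duhsas → deduhsasoth, gupas → degupasoth) add de- … -oth around the stem.
The other patterns: stems ending in -g double the final consonant and add -ul; stems ending in -k or -t add -ish.
So noheles → denohelesoth.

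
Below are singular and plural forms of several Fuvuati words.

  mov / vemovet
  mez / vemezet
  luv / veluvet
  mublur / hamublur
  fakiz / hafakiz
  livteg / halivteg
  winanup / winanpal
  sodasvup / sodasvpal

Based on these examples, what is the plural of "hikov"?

mez and fakiz both end in -z yet inflect differently (vemezet, hafakiz), so the final letter is not what conditions the rule; the number of vowels is.
"hikov" has 2 vowels. The stems with 2 vowels (mublur → hamublur, fakiz → hafakiz, livteg → halivteg) add the prefix ha-.
So hikov → hahikov.

hahikov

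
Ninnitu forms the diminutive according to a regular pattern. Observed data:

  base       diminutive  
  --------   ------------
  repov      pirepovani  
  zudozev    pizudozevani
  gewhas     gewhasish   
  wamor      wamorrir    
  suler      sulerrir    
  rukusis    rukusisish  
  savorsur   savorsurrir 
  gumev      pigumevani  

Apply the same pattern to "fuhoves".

fuhovesish

zudozev and suler both have last vowel 'e' yet inflect differently (pizudozevani, sulerrir), so the last vowel is not what conditions the rule; the final letter is.
"fuhoves" ends in -s. The stems ending in -s (gewhas → gewhasish, rukusis → rukusisish) add -ish.
The other patterns: stems ending in -v add pi- … -ani around the stem; stems ending in -r double the final consonant and add -ir.
So fuhoves → fuhovesish.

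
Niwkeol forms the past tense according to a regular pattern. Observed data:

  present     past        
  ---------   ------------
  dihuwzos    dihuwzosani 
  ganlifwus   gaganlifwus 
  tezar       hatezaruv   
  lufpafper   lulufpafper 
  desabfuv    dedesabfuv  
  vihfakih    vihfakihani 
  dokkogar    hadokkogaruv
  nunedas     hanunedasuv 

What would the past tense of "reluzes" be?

rereluzes

dihuwzos and nunedas both end in -s yet inflect differently (dihuwzosani, hanunedasuv), so the final letter is not what conditions the rule; the last vowel is.
"reluzes" has last vowel 'e'. The one such stem in the data (lufpafper → lulufpafper) repeats the first consonant+vowel as a prefix (as do desabfuv, ganlifwus), so the same rule applies.
So reluzes → rereluzes.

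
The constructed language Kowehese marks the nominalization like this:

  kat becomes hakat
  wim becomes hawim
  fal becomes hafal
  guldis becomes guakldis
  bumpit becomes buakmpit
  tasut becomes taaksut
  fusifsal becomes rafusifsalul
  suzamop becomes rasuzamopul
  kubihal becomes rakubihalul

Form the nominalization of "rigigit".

rarigigitul

kat and bumpit both end in -t yet inflect differently (hakat, buakmpit), so the final letter is not what conditions the rule; the number of vowels is.
"rigigit" has 3 vowels. The stems with 3 vowels (fusifsal → rafusifsalul, suzamop → rasuzamopul, kubihal → rakubihalul) add ra- … -ul around the stem.
So rigigit → rarigigitul.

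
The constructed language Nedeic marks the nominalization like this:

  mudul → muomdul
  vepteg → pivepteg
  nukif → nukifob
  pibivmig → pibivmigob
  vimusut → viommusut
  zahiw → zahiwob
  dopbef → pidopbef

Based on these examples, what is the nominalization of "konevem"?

pikonevem

nukif and dopbef both end in -f yet inflect differently (nukifob, pidopbef), so the final letter is not what conditions the rule; the last vowel is.
"konevem" has last vowel 'e'. The stems whose last vowel is 'e' (dopbef → pidopbef, vepteg → pivepteg) add the prefix pi-.
The other patterns: stems whose last vowel is 'i' add -ob; stems whose last vowel is 'u' insert -om- after the first vowel.
So konevem → pikonevem.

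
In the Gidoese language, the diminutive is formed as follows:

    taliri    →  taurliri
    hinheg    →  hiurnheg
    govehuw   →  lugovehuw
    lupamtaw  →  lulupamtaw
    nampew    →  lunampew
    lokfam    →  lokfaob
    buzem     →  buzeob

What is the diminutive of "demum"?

demuob

lupamtaw and lokfam both have last vowel 'a' yet inflect differently (lulupamtaw, lokfaob), so the last vowel is not what conditions the rule; the final letter is.
"demum" ends in -m. The stems ending in -m (lokfam → lokfaob, buzem → buzeob) drop the final letter and add -ob.
So demum → demuob.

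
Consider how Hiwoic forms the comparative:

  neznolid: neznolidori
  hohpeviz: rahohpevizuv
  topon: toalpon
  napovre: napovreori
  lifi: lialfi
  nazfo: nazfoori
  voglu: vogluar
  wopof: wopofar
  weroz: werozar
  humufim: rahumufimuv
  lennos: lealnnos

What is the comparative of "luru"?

lualru

"luru" begins with l-. The stems beginning with l- (lifi → lialfi, lennos → lealnnos) insert -al- after the first vowel.
The other patterns: stems beginning with n- add -ori; stems beginning with v- or w- add -ar; stems beginning with h- add ra- … -uv around the stem.
So luru → lualru.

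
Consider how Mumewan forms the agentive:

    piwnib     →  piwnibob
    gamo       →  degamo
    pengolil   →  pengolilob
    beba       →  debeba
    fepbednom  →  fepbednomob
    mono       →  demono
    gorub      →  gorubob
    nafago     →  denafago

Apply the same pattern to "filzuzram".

filzuzramob

fepbednom and mono both have last vowel 'o' yet inflect differently (fepbednomob, demono), so the last vowel is not what conditions the rule; whether the stem ends in a vowel or a consonant is.
"filzuzram" ends in a consonant. The stems ending in a consonant (gorub → gorubob, pengolil → pengolilob, piwnib → piwnibob) add -ob.
So filzuzram → filzuzramob.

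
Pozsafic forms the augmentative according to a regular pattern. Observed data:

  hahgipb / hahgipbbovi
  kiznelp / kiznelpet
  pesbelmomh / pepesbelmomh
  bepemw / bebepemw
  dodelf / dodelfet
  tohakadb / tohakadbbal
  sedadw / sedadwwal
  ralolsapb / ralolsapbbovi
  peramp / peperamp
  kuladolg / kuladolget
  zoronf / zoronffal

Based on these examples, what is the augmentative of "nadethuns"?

kiznelp and peramp both end in -p yet inflect differently (kiznelpet, peperamp), so the final letter is not what conditions the rule; the second-to-last letter is.
"nadethuns" has second-to-last letter 'n'. The one such stem in the data (zoronf → zoronffal) doubles the final consonant and adds -al (as do sedadw, tohakadb), so the same rule applies.
So nadethuns → nadethunssal.

nadethunssal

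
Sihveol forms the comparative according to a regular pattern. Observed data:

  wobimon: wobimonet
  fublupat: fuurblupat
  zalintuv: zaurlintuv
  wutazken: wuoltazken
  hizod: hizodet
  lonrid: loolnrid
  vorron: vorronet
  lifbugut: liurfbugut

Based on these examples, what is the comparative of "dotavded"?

dooltavded

lonrid and hizod both end in -d yet inflect differently (loolnrid, hizodet), so the final letter is not what conditions the rule; the last vowel is.
"dotavded" has last vowel 'e'. The one such stem in the data (wutazken → wuoltazken) inserts -ol- after the first vowel (as does lonrid), so the same rule applies.
The other patterns: stems whose last vowel is 'o' add -et; stems whose last vowel is 'a' or 'u' insert -ur- after the first vowel.
So dotavded → dooltavded.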